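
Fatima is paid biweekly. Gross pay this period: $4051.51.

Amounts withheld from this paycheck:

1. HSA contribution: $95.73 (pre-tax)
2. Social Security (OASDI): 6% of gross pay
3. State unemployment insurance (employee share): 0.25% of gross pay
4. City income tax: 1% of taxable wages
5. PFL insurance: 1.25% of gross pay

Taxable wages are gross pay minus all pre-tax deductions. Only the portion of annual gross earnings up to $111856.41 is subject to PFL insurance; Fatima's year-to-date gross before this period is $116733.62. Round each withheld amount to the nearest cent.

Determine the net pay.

HSA contribution: $95.73
Taxable wages = $4051.51 − $95.73 = $3955.78
City income tax: $3955.78 × 0.01 = $39.56
Social Security (OASDI): $4051.51 × 0.06 = $243.09
State unemployment insurance (employee share): $4051.51 × 0.0025 = $10.13
PFL insurance: annual cap $111856.41 already reached (YTD $116733.62), so $0.00
Total deductions = $95.73 + $39.56 + $243.09 + $10.13 + $0.00 = $388.51
Net pay = $4051.51 − $388.51 = $3663.00

$3663.00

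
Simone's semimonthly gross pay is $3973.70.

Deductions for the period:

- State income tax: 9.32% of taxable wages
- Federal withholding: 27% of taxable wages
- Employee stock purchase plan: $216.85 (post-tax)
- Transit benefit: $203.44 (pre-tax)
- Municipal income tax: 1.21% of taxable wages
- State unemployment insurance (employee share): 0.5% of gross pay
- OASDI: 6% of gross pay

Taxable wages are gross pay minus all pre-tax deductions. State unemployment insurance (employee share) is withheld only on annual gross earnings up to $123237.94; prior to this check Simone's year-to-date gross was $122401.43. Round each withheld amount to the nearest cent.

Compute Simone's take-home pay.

Transit benefit: $203.44
Taxable wages = $3973.70 − $203.44 = $3770.26
State income tax: $3770.26 × 0.0932 = $351.39
Municipal income tax: $3770.26 × 0.0121 = $45.62
Federal withholding: $3770.26 × 0.27 = $1017.97
OASDI: $3973.70 × 0.06 = $238.42
State unemployment insurance (employee share): only $123237.94 − $122401.43 = $836.51 of this check is subject → $836.51 × 0.005 = $4.18
Employee stock purchase plan: $216.85
Total deductions = $203.44 + $351.39 + $45.62 + $1017.97 + $238.42 + $4.18 + $216.85 = $2077.87
Net pay = $3973.70 − $2077.87 = $1895.83

$1895.83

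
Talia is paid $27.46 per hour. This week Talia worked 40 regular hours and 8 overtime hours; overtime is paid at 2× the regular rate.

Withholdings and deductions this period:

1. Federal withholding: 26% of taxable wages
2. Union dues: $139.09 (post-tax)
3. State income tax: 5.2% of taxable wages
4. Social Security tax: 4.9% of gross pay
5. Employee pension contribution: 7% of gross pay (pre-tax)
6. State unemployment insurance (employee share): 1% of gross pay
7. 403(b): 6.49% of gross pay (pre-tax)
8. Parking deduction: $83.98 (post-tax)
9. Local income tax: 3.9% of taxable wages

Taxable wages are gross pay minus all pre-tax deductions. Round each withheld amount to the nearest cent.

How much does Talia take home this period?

Regular pay: 40 × $27.46 = $1,098.40
Overtime pay: 8 × $27.46 × 2 = $439.36
Gross pay = $1,098.40 + $439.36 = $1,537.76
403(b): $1,537.76 × 0.0649 = $99.80
Employee pension contribution: $1,537.76 × 0.07 = $107.64
Pre-tax total = $99.80 + $107.64 = $207.44
Taxable wages = $1,537.76 − $207.44 = $1,330.32
Federal withholding: $1,330.32 × 0.26 = $345.88
State income tax: $1,330.32 × 0.052 = $69.18
Local income tax: $1,330.32 × 0.039 = $51.88
State unemployment insurance (employee share): $1,537.76 × 0.01 = $15.38
Social Security tax: $1,537.76 × 0.049 = $75.35
Union dues: $139.09
Parking deduction: $83.98
Total deductions = $99.80 + $107.64 + $345.88 + $69.18 + $51.88 + $15.38 + $75.35 + $139.09 + $83.98 = $988.18
Net pay = $1,537.76 − $988.18 = $549.58

$549.58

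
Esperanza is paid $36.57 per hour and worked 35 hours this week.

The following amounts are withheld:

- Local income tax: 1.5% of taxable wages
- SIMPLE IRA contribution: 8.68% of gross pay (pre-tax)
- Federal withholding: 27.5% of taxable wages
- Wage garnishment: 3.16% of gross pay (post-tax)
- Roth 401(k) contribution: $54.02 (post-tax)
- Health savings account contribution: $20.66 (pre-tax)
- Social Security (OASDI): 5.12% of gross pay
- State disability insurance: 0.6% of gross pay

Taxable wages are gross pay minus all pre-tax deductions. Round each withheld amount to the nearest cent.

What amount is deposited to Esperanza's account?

Gross pay: 35 × $36.57 = $1279.95
SIMPLE IRA contribution: $1279.95 × 0.0868 = $111.10
Health savings account contribution: $20.66
Pre-tax total = $111.10 + $20.66 = $131.76
Taxable wages = $1279.95 − $131.76 = $1148.19
Federal withholding: $1148.19 × 0.275 = $315.75
Local income tax: $1148.19 × 0.015 = $17.22
State disability insurance: $1279.95 × 0.006 = $7.68
Social Security (OASDI): $1279.95 × 0.0512 = $65.53
Roth 401(k) contribution: $54.02
Wage garnishment: $1279.95 × 0.0316 = $40.45
Total deductions = $111.10 + $20.66 + $315.75 + $17.22 + $7.68 + $65.53 + $54.02 + $40.45 = $632.41
Net pay = $1279.95 − $632.41 = $647.54

$647.54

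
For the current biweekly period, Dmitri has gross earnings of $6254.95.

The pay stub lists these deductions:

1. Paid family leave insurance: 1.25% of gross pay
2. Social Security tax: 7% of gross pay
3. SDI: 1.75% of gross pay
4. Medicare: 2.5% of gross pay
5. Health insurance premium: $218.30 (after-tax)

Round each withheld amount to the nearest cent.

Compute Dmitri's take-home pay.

Social Security tax: $6254.95 × 0.07 = $437.85
Paid family leave insurance: $6254.95 × 0.0125 = $78.19
Medicare: $6254.95 × 0.025 = $156.37
SDI: $6254.95 × 0.0175 = $109.46
Health insurance premium: $218.30
Total deductions = $437.85 + $78.19 + $156.37 + $109.46 + $218.30 = $1000.17
Net pay = $6254.95 − $1000.17 = $5254.78

$5254.78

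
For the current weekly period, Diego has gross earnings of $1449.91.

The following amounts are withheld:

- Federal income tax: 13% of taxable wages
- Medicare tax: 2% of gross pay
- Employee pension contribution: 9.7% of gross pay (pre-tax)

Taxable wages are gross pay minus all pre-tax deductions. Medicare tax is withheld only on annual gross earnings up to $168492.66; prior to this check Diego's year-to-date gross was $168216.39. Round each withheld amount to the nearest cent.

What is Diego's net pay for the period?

$1133.53

Employee pension contribution: $1449.91 × 0.097 = $140.64
Taxable wages = $1449.91 − $140.64 = $1309.27
Federal income tax: $1309.27 × 0.13 = $170.21
Medicare tax: only $168492.66 − $168216.39 = $276.27 of this check is subject → $276.27 × 0.02 = $5.53
Total deductions = $140.64 + $170.21 + $5.53 = $316.38
Net pay = $1449.91 − $316.38 = $1133.53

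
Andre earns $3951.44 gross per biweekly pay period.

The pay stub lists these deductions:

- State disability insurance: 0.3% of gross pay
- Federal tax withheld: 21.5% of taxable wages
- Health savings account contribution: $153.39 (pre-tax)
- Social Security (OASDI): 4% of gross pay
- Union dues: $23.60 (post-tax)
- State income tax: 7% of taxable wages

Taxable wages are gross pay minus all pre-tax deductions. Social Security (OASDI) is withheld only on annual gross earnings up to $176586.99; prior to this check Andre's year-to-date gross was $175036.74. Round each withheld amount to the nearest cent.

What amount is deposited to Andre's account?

$2618.15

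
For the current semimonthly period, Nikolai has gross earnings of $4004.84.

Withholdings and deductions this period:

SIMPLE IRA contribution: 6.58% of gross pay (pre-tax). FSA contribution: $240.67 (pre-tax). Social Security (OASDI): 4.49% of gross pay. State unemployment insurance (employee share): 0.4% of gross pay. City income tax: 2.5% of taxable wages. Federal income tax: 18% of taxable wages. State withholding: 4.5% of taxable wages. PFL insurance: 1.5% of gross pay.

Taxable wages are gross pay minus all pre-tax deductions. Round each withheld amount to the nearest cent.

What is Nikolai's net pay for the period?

$2369.57

SIMPLE IRA contribution: $4004.84 × 0.0658 = $263.52
FSA contribution: $240.67
Pre-tax total = $263.52 + $240.67 = $504.19
Taxable wages = $4004.84 − $504.19 = $3500.65
City income tax: $3500.65 × 0.025 = $87.52
Federal income tax: $3500.65 × 0.18 = $630.12
State withholding: $3500.65 × 0.045 = $157.53
Social Security (OASDI): $4004.84 × 0.0449 = $179.82
PFL insurance: $4004.84 × 0.015 = $60.07
State unemployment insurance (employee share): $4004.84 × 0.004 = $16.02
Total deductions = $263.52 + $240.67 + $87.52 + $630.12 + $157.53 + $179.82 + $60.07 + $16.02 = $1635.27
Net pay = $4004.84 − $1635.27 = $2369.57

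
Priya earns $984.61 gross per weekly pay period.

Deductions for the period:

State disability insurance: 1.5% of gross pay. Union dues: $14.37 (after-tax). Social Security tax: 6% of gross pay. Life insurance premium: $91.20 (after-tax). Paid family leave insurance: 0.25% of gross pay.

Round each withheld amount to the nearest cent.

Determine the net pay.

Paid family leave insurance: $984.61 × 0.0025 = $2.46
Social Security tax: $984.61 × 0.06 = $59.08
State disability insurance: $984.61 × 0.015 = $14.77
Life insurance premium: $91.20
Union dues: $14.37
Total deductions = $2.46 + $59.08 + $14.77 + $91.20 + $14.37 = $181.88
Net pay = $984.61 − $181.88 = $802.73

$802.73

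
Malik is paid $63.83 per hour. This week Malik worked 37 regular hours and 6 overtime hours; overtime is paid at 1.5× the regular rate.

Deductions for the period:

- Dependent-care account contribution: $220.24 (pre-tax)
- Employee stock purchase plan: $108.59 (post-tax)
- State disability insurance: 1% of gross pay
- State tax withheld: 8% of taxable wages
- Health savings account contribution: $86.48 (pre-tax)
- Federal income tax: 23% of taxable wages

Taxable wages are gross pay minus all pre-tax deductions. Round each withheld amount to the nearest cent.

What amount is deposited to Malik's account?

Regular pay: 37 × $63.83 = $2,361.71
Overtime pay: 6 × $63.83 × 1.5 = $574.47
Gross pay = $2,361.71 + $574.47 = $2,936.18
Health savings account contribution: $86.48
Dependent-care account contribution: $220.24
Pre-tax total = $86.48 + $220.24 = $306.72
Taxable wages = $2,936.18 − $306.72 = $2,629.46
State tax withheld: $2,629.46 × 0.08 = $210.36
Federal income tax: $2,629.46 × 0.23 = $604.78
State disability insurance: $2,936.18 × 0.01 = $29.36
Employee stock purchase plan: $108.59
Total deductions = $86.48 + $220.24 + $210.36 + $604.78 + $29.36 + $108.59 = $1,259.81
Net pay = $2,936.18 − $1,259.81 = $1,676.37

$1,676.37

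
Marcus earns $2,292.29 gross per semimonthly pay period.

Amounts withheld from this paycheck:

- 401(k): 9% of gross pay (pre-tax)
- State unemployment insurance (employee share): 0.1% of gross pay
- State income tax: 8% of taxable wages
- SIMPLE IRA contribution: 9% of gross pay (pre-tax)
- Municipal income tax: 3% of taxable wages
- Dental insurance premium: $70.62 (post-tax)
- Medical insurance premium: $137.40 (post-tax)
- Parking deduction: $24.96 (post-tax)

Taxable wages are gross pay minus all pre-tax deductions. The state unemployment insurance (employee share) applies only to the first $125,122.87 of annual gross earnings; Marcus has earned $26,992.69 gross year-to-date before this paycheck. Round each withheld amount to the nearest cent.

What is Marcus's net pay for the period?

$1,437.64

401(k): $2,292.29 × 0.09 = $206.31
SIMPLE IRA contribution: $2,292.29 × 0.09 = $206.31
Pre-tax total = $206.31 + $206.31 = $412.62
Taxable wages = $2,292.29 − $412.62 = $1,879.67
Municipal income tax: $1,879.67 × 0.03 = $56.39
State income tax: $1,879.67 × 0.08 = $150.37
State unemployment insurance (employee share): cap not yet reached, full $2,292.29 is subject → $2,292.29 × 0.001 = $2.29
Medical insurance premium: $137.40
Dental insurance premium: $70.62
Parking deduction: $24.96
Total deductions = $206.31 + $206.31 + $56.39 + $150.37 + $2.29 + $137.40 + $70.62 + $24.96 = $854.65
Net pay = $2,292.29 − $854.65 = $1,437.64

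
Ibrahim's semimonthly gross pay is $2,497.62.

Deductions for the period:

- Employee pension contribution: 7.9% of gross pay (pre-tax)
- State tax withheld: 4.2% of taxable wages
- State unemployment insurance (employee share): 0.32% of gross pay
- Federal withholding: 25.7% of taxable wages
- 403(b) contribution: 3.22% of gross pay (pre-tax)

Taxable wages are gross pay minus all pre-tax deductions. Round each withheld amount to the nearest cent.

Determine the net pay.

403(b) contribution: $2,497.62 × 0.0322 = $80.42
Employee pension contribution: $2,497.62 × 0.079 = $197.31
Pre-tax total = $80.42 + $197.31 = $277.73
Taxable wages = $2,497.62 − $277.73 = $2,219.89
Federal withholding: $2,219.89 × 0.257 = $570.51
State tax withheld: $2,219.89 × 0.042 = $93.24
State unemployment insurance (employee share): $2,497.62 × 0.0032 = $7.99
Total deductions = $80.42 + $197.31 + $570.51 + $93.24 + $7.99 = $949.47
Net pay = $2,497.62 − $949.47 = $1,548.15

$1,548.15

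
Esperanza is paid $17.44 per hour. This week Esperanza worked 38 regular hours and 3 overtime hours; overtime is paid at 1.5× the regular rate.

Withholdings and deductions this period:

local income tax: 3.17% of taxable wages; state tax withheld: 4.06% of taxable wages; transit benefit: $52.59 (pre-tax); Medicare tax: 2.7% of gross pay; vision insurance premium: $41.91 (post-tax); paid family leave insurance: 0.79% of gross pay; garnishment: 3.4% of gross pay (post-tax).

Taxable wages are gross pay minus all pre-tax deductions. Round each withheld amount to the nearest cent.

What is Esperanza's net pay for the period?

Regular pay: 38 × $17.44 = $662.72
Overtime pay: 3 × $17.44 × 1.5 = $78.48
Gross pay = $662.72 + $78.48 = $741.20
Transit benefit: $52.59
Taxable wages = $741.20 − $52.59 = $688.61
State tax withheld: $688.61 × 0.0406 = $27.96
Local income tax: $688.61 × 0.0317 = $21.83
Paid family leave insurance: $741.20 × 0.0079 = $5.86
Medicare tax: $741.20 × 0.027 = $20.01
Vision insurance premium: $41.91
Garnishment: $741.20 × 0.034 = $25.20
Total deductions = $52.59 + $27.96 + $21.83 + $5.86 + $20.01 + $41.91 + $25.20 = $195.36
Net pay = $741.20 − $195.36 = $545.84

$545.84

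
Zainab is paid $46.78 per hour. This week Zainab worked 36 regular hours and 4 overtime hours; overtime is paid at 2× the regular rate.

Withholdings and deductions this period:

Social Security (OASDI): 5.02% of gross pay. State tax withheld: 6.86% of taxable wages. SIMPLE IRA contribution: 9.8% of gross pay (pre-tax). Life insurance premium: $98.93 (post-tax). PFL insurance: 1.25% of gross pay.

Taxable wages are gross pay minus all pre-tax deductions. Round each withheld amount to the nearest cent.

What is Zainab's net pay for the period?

Regular pay: 36 × $46.78 = $1684.08
Overtime pay: 4 × $46.78 × 2 = $374.24
Gross pay = $1684.08 + $374.24 = $2058.32
SIMPLE IRA contribution: $2058.32 × 0.098 = $201.72
Taxable wages = $2058.32 − $201.72 = $1856.60
State tax withheld: $1856.60 × 0.0686 = $127.36
Social Security (OASDI): $2058.32 × 0.0502 = $103.33
PFL insurance: $2058.32 × 0.0125 = $25.73
Life insurance premium: $98.93
Total deductions = $201.72 + $127.36 + $103.33 + $25.73 + $98.93 = $557.07
Net pay = $2058.32 − $557.07 = $1501.25

$1501.25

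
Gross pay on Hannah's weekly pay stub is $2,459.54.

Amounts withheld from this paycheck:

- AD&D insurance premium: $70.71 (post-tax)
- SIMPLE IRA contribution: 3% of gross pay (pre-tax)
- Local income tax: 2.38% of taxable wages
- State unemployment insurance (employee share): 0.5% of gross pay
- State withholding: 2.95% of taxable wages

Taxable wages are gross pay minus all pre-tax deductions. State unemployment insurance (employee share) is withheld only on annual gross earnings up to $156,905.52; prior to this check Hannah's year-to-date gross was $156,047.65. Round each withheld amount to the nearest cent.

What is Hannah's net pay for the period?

$2,183.59

SIMPLE IRA contribution: $2,459.54 × 0.03 = $73.79
Taxable wages = $2,459.54 − $73.79 = $2,385.75
State withholding: $2,385.75 × 0.0295 = $70.38
Local income tax: $2,385.75 × 0.0238 = $56.78
State unemployment insurance (employee share): only $156,905.52 − $156,047.65 = $857.87 of this check is subject → $857.87 × 0.005 = $4.29
AD&D insurance premium: $70.71
Total deductions = $73.79 + $70.38 + $56.78 + $4.29 + $70.71 = $275.95
Net pay = $2,459.54 − $275.95 = $2,183.59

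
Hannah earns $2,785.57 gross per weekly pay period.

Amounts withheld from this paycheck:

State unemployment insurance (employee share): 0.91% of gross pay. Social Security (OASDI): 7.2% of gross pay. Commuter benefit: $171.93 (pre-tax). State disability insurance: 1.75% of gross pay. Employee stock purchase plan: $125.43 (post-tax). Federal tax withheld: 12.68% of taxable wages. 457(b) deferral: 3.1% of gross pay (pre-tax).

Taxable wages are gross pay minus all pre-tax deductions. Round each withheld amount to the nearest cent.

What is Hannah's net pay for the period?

Commuter benefit: $171.93
457(b) deferral: $2,785.57 × 0.031 = $86.35
Pre-tax total = $171.93 + $86.35 = $258.28
Taxable wages = $2,785.57 − $258.28 = $2,527.29
Federal tax withheld: $2,527.29 × 0.1268 = $320.46
State disability insurance: $2,785.57 × 0.0175 = $48.75
Social Security (OASDI): $2,785.57 × 0.072 = $200.56
State unemployment insurance (employee share): $2,785.57 × 0.0091 = $25.35
Employee stock purchase plan: $125.43
Total deductions = $171.93 + $86.35 + $320.46 + $48.75 + $200.56 + $25.35 + $125.43 = $978.83
Net pay = $2,785.57 − $978.83 = $1,806.74

$1,806.74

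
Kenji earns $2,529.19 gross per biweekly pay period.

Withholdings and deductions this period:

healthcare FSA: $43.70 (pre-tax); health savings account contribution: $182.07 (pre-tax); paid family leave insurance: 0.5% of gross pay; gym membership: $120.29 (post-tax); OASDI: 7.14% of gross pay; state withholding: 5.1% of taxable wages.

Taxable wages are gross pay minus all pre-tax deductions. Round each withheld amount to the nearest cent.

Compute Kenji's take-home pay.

$1,872.43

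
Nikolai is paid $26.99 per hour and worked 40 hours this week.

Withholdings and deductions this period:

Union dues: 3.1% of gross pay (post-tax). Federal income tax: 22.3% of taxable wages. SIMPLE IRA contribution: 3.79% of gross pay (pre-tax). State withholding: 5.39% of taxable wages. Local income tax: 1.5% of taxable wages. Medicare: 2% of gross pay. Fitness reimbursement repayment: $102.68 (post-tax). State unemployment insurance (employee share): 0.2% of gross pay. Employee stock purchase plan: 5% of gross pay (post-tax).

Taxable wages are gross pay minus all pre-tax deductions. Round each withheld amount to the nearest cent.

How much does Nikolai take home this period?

$521.61

Gross pay: 40 × $26.99 = $1,079.60
SIMPLE IRA contribution: $1,079.60 × 0.0379 = $40.92
Taxable wages = $1,079.60 − $40.92 = $1,038.68
Local income tax: $1,038.68 × 0.015 = $15.58
Federal income tax: $1,038.68 × 0.223 = $231.63
State withholding: $1,038.68 × 0.0539 = $55.98
Medicare: $1,079.60 × 0.02 = $21.59
State unemployment insurance (employee share): $1,079.60 × 0.002 = $2.16
Fitness reimbursement repayment: $102.68
Union dues: $1,079.60 × 0.031 = $33.47
Employee stock purchase plan: $1,079.60 × 0.05 = $53.98
Total deductions = $40.92 + $15.58 + $231.63 + $55.98 + $21.59 + $2.16 + $102.68 + $33.47 + $53.98 = $557.99
Net pay = $1,079.60 − $557.99 = $521.61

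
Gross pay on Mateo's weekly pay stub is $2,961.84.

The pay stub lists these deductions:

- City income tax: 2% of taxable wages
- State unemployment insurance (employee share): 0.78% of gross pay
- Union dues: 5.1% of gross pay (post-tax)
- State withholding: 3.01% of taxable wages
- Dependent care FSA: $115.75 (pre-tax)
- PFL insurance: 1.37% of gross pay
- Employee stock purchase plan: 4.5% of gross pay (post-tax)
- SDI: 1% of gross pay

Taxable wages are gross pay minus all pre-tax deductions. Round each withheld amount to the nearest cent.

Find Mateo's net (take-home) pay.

Dependent care FSA: $115.75
Taxable wages = $2,961.84 − $115.75 = $2,846.09
City income tax: $2,846.09 × 0.02 = $56.92
State withholding: $2,846.09 × 0.0301 = $85.67
State unemployment insurance (employee share): $2,961.84 × 0.0078 = $23.10
PFL insurance: $2,961.84 × 0.0137 = $40.58
SDI: $2,961.84 × 0.01 = $29.62
Union dues: $2,961.84 × 0.051 = $151.05
Employee stock purchase plan: $2,961.84 × 0.045 = $133.28
Total deductions = $115.75 + $56.92 + $85.67 + $23.10 + $40.58 + $29.62 + $151.05 + $133.28 = $635.97
Net pay = $2,961.84 − $635.97 = $2,325.87

$2,325.87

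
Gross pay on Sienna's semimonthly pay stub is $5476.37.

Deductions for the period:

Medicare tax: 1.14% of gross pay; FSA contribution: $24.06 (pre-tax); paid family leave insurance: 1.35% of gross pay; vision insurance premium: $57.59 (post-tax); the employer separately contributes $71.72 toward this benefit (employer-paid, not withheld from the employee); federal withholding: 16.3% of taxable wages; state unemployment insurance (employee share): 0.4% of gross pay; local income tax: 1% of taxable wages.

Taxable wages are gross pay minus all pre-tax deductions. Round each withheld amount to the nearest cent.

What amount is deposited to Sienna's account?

FSA contribution: $24.06
Taxable wages = $5476.37 − $24.06 = $5452.31
Federal withholding: $5452.31 × 0.163 = $888.73
Local income tax: $5452.31 × 0.01 = $54.52
Medicare tax: $5476.37 × 0.0114 = $62.43
Paid family leave insurance: $5476.37 × 0.0135 = $73.93
State unemployment insurance (employee share): $5476.37 × 0.004 = $21.91
Vision insurance premium: $57.59
(Employer's $71.72 toward vision insurance premium is not withheld from the employee.)
Total deductions = $24.06 + $888.73 + $54.52 + $62.43 + $73.93 + $21.91 + $57.59 = $1183.17
Net pay = $5476.37 − $1183.17 = $4293.20

$4293.20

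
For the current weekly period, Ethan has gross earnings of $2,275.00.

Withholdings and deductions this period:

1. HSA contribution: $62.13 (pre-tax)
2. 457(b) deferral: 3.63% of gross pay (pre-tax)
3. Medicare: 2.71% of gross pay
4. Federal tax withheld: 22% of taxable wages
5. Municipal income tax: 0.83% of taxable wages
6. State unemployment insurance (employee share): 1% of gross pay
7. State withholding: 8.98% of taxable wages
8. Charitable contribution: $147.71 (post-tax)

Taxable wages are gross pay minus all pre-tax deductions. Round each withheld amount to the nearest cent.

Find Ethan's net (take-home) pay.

$1,220.54

457(b) deferral: $2,275.00 × 0.0363 = $82.58
HSA contribution: $62.13
Pre-tax total = $82.58 + $62.13 = $144.71
Taxable wages = $2,275.00 − $144.71 = $2,130.29
State withholding: $2,130.29 × 0.0898 = $191.30
Federal tax withheld: $2,130.29 × 0.22 = $468.66
Municipal income tax: $2,130.29 × 0.0083 = $17.68
State unemployment insurance (employee share): $2,275.00 × 0.01 = $22.75
Medicare: $2,275.00 × 0.0271 = $61.65
Charitable contribution: $147.71
Total deductions = $82.58 + $62.13 + $191.30 + $468.66 + $17.68 + $22.75 + $61.65 + $147.71 = $1,054.46
Net pay = $2,275.00 − $1,054.46 = $1,220.54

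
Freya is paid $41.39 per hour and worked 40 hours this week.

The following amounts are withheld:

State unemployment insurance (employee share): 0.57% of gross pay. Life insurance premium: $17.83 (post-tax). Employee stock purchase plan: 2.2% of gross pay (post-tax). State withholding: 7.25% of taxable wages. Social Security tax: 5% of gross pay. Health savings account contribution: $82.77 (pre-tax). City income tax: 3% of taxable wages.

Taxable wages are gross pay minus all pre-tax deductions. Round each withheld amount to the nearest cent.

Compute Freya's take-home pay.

$1,265.15

Gross pay: 40 × $41.39 = $1,655.60
Health savings account contribution: $82.77
Taxable wages = $1,655.60 − $82.77 = $1,572.83
City income tax: $1,572.83 × 0.03 = $47.18
State withholding: $1,572.83 × 0.0725 = $114.03
Social Security tax: $1,655.60 × 0.05 = $82.78
State unemployment insurance (employee share): $1,655.60 × 0.0057 = $9.44
Life insurance premium: $17.83
Employee stock purchase plan: $1,655.60 × 0.022 = $36.42
Total deductions = $82.77 + $47.18 + $114.03 + $82.78 + $9.44 + $17.83 + $36.42 = $390.45
Net pay = $1,655.60 − $390.45 = $1,265.15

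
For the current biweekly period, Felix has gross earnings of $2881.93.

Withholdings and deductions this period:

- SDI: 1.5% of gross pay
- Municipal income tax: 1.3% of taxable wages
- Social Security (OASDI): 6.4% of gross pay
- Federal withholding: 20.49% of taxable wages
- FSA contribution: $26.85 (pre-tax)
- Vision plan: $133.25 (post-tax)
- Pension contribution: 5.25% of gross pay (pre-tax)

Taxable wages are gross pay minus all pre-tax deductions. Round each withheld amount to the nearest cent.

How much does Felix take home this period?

Pension contribution: $2881.93 × 0.0525 = $151.30
FSA contribution: $26.85
Pre-tax total = $151.30 + $26.85 = $178.15
Taxable wages = $2881.93 − $178.15 = $2703.78
Federal withholding: $2703.78 × 0.2049 = $554.00
Municipal income tax: $2703.78 × 0.013 = $35.15
Social Security (OASDI): $2881.93 × 0.064 = $184.44
SDI: $2881.93 × 0.015 = $43.23
Vision plan: $133.25
Total deductions = $151.30 + $26.85 + $554.00 + $35.15 + $184.44 + $43.23 + $133.25 = $1128.22
Net pay = $2881.93 − $1128.22 = $1753.71

$1753.71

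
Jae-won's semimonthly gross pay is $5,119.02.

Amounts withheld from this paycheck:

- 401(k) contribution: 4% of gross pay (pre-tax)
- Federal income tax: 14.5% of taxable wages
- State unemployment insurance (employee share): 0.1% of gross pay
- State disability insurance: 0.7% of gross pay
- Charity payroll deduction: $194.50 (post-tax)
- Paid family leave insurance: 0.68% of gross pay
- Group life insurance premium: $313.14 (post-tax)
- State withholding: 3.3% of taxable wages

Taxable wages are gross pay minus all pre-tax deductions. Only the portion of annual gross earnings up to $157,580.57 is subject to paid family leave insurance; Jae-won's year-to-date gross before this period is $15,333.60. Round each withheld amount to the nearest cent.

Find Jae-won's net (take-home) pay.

$3,456.12

401(k) contribution: $5,119.02 × 0.04 = $204.76
Taxable wages = $5,119.02 − $204.76 = $4,914.26
Federal income tax: $4,914.26 × 0.145 = $712.57
State withholding: $4,914.26 × 0.033 = $162.17
Paid family leave insurance: cap not yet reached, full $5,119.02 is subject → $5,119.02 × 0.0068 = $34.81
State disability insurance: $5,119.02 × 0.007 = $35.83
State unemployment insurance (employee share): $5,119.02 × 0.001 = $5.12
Charity payroll deduction: $194.50
Group life insurance premium: $313.14
Total deductions = $204.76 + $712.57 + $162.17 + $34.81 + $35.83 + $5.12 + $194.50 + $313.14 = $1,662.90
Net pay = $5,119.02 − $1,662.90 = $3,456.12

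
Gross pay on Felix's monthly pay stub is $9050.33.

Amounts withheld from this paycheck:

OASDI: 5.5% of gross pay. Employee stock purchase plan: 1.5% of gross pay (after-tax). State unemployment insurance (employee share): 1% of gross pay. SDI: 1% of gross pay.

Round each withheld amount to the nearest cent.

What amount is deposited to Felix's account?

$8235.81

OASDI: $9050.33 × 0.055 = $497.77
State unemployment insurance (employee share): $9050.33 × 0.01 = $90.50
SDI: $9050.33 × 0.01 = $90.50
Employee stock purchase plan: $9050.33 × 0.015 = $135.75
Total deductions = $497.77 + $90.50 + $90.50 + $135.75 = $814.52
Net pay = $9050.33 − $814.52 = $8235.81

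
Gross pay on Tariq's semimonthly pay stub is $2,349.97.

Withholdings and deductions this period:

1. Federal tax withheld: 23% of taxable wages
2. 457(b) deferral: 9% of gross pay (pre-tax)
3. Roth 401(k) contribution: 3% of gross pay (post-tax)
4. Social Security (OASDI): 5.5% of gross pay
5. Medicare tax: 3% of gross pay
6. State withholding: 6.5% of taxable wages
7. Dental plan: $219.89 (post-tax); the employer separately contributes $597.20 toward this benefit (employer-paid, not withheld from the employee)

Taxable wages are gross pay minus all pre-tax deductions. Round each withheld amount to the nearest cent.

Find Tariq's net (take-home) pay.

$1,017.48

457(b) deferral: $2,349.97 × 0.09 = $211.50
Taxable wages = $2,349.97 − $211.50 = $2,138.47
Federal tax withheld: $2,138.47 × 0.23 = $491.85
State withholding: $2,138.47 × 0.065 = $139.00
Social Security (OASDI): $2,349.97 × 0.055 = $129.25
Medicare tax: $2,349.97 × 0.03 = $70.50
Roth 401(k) contribution: $2,349.97 × 0.03 = $70.50
Dental plan: $219.89
(Employer's $597.20 toward dental plan is not withheld from the employee.)
Total deductions = $211.50 + $491.85 + $139.00 + $129.25 + $70.50 + $70.50 + $219.89 = $1,332.49
Net pay = $2,349.97 − $1,332.49 = $1,017.48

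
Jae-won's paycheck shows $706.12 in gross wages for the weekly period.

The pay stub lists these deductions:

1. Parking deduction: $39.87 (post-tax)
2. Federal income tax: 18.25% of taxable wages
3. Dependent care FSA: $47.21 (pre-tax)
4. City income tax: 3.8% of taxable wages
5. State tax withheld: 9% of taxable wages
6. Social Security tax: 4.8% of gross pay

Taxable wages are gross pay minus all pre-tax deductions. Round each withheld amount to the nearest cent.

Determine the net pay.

Dependent care FSA: $47.21
Taxable wages = $706.12 − $47.21 = $658.91
City income tax: $658.91 × 0.038 = $25.04
State tax withheld: $658.91 × 0.09 = $59.30
Federal income tax: $658.91 × 0.1825 = $120.25
Social Security tax: $706.12 × 0.048 = $33.89
Parking deduction: $39.87
Total deductions = $47.21 + $25.04 + $59.30 + $120.25 + $33.89 + $39.87 = $325.56
Net pay = $706.12 − $325.56 = $380.56

$380.56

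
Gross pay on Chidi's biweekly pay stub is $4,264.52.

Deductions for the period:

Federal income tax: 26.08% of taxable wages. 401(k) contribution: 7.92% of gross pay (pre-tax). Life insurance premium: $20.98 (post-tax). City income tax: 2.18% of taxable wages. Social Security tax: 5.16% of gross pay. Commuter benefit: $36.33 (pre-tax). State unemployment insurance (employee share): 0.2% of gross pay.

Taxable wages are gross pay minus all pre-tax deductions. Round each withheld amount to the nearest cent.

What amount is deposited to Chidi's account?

Commuter benefit: $36.33
401(k) contribution: $4,264.52 × 0.0792 = $337.75
Pre-tax total = $36.33 + $337.75 = $374.08
Taxable wages = $4,264.52 − $374.08 = $3,890.44
Federal income tax: $3,890.44 × 0.2608 = $1,014.63
City income tax: $3,890.44 × 0.0218 = $84.81
Social Security tax: $4,264.52 × 0.0516 = $220.05
State unemployment insurance (employee share): $4,264.52 × 0.002 = $8.53
Life insurance premium: $20.98
Total deductions = $36.33 + $337.75 + $1,014.63 + $84.81 + $220.05 + $8.53 + $20.98 = $1,723.08
Net pay = $4,264.52 − $1,723.08 = $2,541.44

$2,541.44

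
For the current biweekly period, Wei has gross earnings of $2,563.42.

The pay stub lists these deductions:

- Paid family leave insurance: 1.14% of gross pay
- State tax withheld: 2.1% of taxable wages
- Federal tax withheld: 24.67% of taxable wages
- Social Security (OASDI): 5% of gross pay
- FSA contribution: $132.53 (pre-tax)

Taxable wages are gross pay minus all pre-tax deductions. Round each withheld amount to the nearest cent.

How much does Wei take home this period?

$1,622.75

FSA contribution: $132.53
Taxable wages = $2,563.42 − $132.53 = $2,430.89
State tax withheld: $2,430.89 × 0.021 = $51.05
Federal tax withheld: $2,430.89 × 0.2467 = $599.70
Paid family leave insurance: $2,563.42 × 0.0114 = $29.22
Social Security (OASDI): $2,563.42 × 0.05 = $128.17
Total deductions = $132.53 + $51.05 + $599.70 + $29.22 + $128.17 = $940.67
Net pay = $2,563.42 − $940.67 = $1,622.75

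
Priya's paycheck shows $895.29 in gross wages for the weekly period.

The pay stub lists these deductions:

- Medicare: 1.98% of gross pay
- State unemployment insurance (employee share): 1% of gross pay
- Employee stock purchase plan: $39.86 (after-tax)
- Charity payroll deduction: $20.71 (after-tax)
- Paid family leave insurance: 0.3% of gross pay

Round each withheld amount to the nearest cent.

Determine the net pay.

$805.35

Medicare: $895.29 × 0.0198 = $17.73
State unemployment insurance (employee share): $895.29 × 0.01 = $8.95
Paid family leave insurance: $895.29 × 0.003 = $2.69
Charity payroll deduction: $20.71
Employee stock purchase plan: $39.86
Total deductions = $17.73 + $8.95 + $2.69 + $20.71 + $39.86 = $89.94
Net pay = $895.29 − $89.94 = $805.35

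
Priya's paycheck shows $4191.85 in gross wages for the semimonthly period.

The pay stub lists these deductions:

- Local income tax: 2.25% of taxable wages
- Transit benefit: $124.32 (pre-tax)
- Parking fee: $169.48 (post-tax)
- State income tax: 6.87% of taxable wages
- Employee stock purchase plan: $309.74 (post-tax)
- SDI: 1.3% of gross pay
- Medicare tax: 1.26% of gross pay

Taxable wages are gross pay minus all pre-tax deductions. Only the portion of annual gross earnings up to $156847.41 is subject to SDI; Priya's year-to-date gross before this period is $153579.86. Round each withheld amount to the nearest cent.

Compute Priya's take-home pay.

$3122.05

Transit benefit: $124.32
Taxable wages = $4191.85 − $124.32 = $4067.53
Local income tax: $4067.53 × 0.0225 = $91.52
State income tax: $4067.53 × 0.0687 = $279.44
SDI: only $156847.41 − $153579.86 = $3267.55 of this check is subject → $3267.55 × 0.013 = $42.48
Medicare tax: $4191.85 × 0.0126 = $52.82
Employee stock purchase plan: $309.74
Parking fee: $169.48
Total deductions = $124.32 + $91.52 + $279.44 + $42.48 + $52.82 + $309.74 + $169.48 = $1069.80
Net pay = $4191.85 − $1069.80 = $3122.05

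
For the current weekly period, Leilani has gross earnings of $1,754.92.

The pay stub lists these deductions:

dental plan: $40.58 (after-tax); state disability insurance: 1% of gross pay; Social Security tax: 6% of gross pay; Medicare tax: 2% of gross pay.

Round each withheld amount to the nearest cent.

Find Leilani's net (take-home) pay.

State disability insurance: $1,754.92 × 0.01 = $17.55
Medicare tax: $1,754.92 × 0.02 = $35.10
Social Security tax: $1,754.92 × 0.06 = $105.30
Dental plan: $40.58
Total deductions = $17.55 + $35.10 + $105.30 + $40.58 = $198.53
Net pay = $1,754.92 − $198.53 = $1,556.39

$1,556.39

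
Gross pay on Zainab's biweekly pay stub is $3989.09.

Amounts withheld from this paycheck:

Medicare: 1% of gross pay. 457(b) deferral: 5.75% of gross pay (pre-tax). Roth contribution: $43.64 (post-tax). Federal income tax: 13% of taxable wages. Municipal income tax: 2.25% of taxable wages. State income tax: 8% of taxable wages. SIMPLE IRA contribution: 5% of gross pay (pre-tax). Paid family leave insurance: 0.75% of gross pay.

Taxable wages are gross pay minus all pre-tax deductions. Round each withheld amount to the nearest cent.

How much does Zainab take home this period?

$2619.05

SIMPLE IRA contribution: $3989.09 × 0.05 = $199.45
457(b) deferral: $3989.09 × 0.0575 = $229.37
Pre-tax total = $199.45 + $229.37 = $428.82
Taxable wages = $3989.09 − $428.82 = $3560.27
State income tax: $3560.27 × 0.08 = $284.82
Municipal income tax: $3560.27 × 0.0225 = $80.11
Federal income tax: $3560.27 × 0.13 = $462.84
Paid family leave insurance: $3989.09 × 0.0075 = $29.92
Medicare: $3989.09 × 0.01 = $39.89
Roth contribution: $43.64
Total deductions = $199.45 + $229.37 + $284.82 + $80.11 + $462.84 + $29.92 + $39.89 + $43.64 = $1370.04
Net pay = $3989.09 − $1370.04 = $2619.05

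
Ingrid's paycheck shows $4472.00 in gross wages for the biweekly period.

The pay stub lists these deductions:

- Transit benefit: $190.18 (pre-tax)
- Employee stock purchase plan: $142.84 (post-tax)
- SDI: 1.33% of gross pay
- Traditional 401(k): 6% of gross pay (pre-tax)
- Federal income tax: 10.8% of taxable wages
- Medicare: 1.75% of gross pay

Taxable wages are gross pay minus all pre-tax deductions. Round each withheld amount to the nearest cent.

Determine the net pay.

$3299.46

Traditional 401(k): $4472.00 × 0.06 = $268.32
Transit benefit: $190.18
Pre-tax total = $268.32 + $190.18 = $458.50
Taxable wages = $4472.00 − $458.50 = $4013.50
Federal income tax: $4013.50 × 0.108 = $433.46
Medicare: $4472.00 × 0.0175 = $78.26
SDI: $4472.00 × 0.0133 = $59.48
Employee stock purchase plan: $142.84
Total deductions = $268.32 + $190.18 + $433.46 + $78.26 + $59.48 + $142.84 = $1172.54
Net pay = $4472.00 − $1172.54 = $3299.46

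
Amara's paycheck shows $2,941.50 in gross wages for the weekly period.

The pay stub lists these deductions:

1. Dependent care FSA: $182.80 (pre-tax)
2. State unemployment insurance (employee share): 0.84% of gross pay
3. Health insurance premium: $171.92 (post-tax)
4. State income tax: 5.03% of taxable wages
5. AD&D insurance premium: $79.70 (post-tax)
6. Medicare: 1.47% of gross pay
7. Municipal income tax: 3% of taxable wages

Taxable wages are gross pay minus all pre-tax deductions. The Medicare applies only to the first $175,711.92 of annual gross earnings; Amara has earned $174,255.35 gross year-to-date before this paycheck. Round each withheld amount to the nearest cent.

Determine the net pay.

$2,239.44

Dependent care FSA: $182.80
Taxable wages = $2,941.50 − $182.80 = $2,758.70
Municipal income tax: $2,758.70 × 0.03 = $82.76
State income tax: $2,758.70 × 0.0503 = $138.76
State unemployment insurance (employee share): $2,941.50 × 0.0084 = $24.71
Medicare: only $175,711.92 − $174,255.35 = $1,456.57 of this check is subject → $1,456.57 × 0.0147 = $21.41
AD&D insurance premium: $79.70
Health insurance premium: $171.92
Total deductions = $182.80 + $82.76 + $138.76 + $24.71 + $21.41 + $79.70 + $171.92 = $702.06
Net pay = $2,941.50 − $702.06 = $2,239.44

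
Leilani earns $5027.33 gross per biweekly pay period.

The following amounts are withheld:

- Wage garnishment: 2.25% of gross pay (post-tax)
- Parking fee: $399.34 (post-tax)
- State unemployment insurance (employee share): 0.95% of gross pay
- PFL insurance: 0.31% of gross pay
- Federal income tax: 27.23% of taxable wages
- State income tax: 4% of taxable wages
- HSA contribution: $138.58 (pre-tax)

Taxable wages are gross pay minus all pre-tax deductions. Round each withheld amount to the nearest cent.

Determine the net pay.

$2786.20

HSA contribution: $138.58
Taxable wages = $5027.33 − $138.58 = $4888.75
State income tax: $4888.75 × 0.04 = $195.55
Federal income tax: $4888.75 × 0.2723 = $1331.21
PFL insurance: $5027.33 × 0.0031 = $15.58
State unemployment insurance (employee share): $5027.33 × 0.0095 = $47.76
Wage garnishment: $5027.33 × 0.0225 = $113.11
Parking fee: $399.34
Total deductions = $138.58 + $195.55 + $1331.21 + $15.58 + $47.76 + $113.11 + $399.34 = $2241.13
Net pay = $5027.33 − $2241.13 = $2786.20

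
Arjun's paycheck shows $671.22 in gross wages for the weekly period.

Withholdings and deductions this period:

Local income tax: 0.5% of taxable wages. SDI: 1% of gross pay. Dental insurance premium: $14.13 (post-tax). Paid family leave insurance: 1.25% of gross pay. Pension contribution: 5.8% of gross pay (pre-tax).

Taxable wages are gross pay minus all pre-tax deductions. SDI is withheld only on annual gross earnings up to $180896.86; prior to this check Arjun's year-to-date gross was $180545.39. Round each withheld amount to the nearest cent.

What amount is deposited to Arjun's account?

Pension contribution: $671.22 × 0.058 = $38.93
Taxable wages = $671.22 − $38.93 = $632.29
Local income tax: $632.29 × 0.005 = $3.16
SDI: only $180896.86 − $180545.39 = $351.47 of this check is subject → $351.47 × 0.01 = $3.51
Paid family leave insurance: $671.22 × 0.0125 = $8.39
Dental insurance premium: $14.13
Total deductions = $38.93 + $3.16 + $3.51 + $8.39 + $14.13 = $68.12
Net pay = $671.22 − $68.12 = $603.10

$603.10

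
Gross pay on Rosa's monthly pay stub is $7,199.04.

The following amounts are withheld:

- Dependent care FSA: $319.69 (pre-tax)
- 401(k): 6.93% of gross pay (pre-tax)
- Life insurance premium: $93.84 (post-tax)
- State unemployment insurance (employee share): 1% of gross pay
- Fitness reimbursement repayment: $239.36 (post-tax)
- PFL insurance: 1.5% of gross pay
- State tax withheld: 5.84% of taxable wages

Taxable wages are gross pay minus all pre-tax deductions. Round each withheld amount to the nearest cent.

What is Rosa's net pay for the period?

$5,494.66

Dependent care FSA: $319.69
401(k): $7,199.04 × 0.0693 = $498.89
Pre-tax total = $319.69 + $498.89 = $818.58
Taxable wages = $7,199.04 − $818.58 = $6,380.46
State tax withheld: $6,380.46 × 0.0584 = $372.62
PFL insurance: $7,199.04 × 0.015 = $107.99
State unemployment insurance (employee share): $7,199.04 × 0.01 = $71.99
Fitness reimbursement repayment: $239.36
Life insurance premium: $93.84
Total deductions = $319.69 + $498.89 + $372.62 + $107.99 + $71.99 + $239.36 + $93.84 = $1,704.38
Net pay = $7,199.04 − $1,704.38 = $5,494.66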